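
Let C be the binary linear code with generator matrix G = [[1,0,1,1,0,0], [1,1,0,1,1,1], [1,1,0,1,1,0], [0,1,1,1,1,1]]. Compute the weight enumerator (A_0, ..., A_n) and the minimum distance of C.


Weight distribution: A_0 = 1, A_1 = 2, A_2 = 2, A_3 = 4, A_4 = 5, A_5 = 2. Minimum distance d = 1.

Enumerate all 2^4 = 16 messages m ∈ F_2^4.
For each, compute codeword c = mG in F_2^6, then tally its weight.
  m = 0000 → c = 000000, weight = 0.
  m = 1000 → c = 101100, weight = 3.
  m = 0100 → c = 110111, weight = 5.
  m = 1100 → c = 011011, weight = 4.
  m = 0010 → c = 110110, weight = 4.
  m = 1010 → c = 011010, weight = 3.
  m = 0110 → c = 000001, weight = 1.
  m = 1110 → c = 101101, weight = 4.
  m = 0001 → c = 011111, weight = 5.
  m = 1001 → c = 110011, weight = 4.
  m = 0101 → c = 101000, weight = 2.
  m = 1101 → c = 000100, weight = 1.
  m = 0011 → c = 101001, weight = 3.
  m = 1011 → c = 000101, weight = 2.
  m = 0111 → c = 011110, weight = 4.
  m = 1111 → c = 110010, weight = 3.
Tally weights:
  weight 0: 1 codewords.
  weight 1: 2 codewords.
  weight 2: 2 codewords.
  weight 3: 4 codewords.
  weight 4: 5 codewords.
  weight 5: 2 codewords.
Minimum distance d = smallest w > 0 with A_w > 0 = 1.
Sanity: Σ A_w = 16 = 2^4 = 16 ✓.


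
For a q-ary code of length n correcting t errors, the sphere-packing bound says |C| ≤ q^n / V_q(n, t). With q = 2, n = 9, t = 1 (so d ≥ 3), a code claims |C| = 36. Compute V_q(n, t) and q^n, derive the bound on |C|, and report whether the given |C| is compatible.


V_q(n, t) = 10, q^n = 512, Hamming bound = 51, |C| = 36 ≤ bound (satisfied).

Step 1: Compute V_q(n, t) = Σ_{j=0}^1 C(n, j) (q−1)^j.
  j = 0: C(9,0)·(1)^0 = 1·1 = 1.
  j = 1: C(9,1)·(1)^1 = 9·1 = 9.
  V_q(n, t) = 1 + 9 = 10.
Step 2: q^n = 2^9 = 512.
Step 3: Hamming bound ⌊q^n / V_q(n,t)⌋ = ⌊512/10⌋ = 51.
Step 4: Compare |C| = 36 to 51: satisfied.
The claimed |C| lies below the Hamming bound.


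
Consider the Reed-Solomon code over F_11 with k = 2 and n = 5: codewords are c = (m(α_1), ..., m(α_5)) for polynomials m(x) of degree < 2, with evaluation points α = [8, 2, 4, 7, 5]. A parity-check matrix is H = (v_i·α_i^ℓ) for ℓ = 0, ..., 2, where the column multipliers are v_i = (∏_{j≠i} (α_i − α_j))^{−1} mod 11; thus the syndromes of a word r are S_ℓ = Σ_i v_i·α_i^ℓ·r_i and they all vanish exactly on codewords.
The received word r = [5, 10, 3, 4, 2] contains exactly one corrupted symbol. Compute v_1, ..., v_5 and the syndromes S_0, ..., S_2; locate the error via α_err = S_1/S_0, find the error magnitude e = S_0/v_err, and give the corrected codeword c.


S = (10, 7, 6), error at position 3, error magnitude e = 2, c = [5, 10, 1, 4, 2].

Step 1: column multipliers v_i = (∏_{j≠i}(α_i − α_j))^{−1} mod 11.
  i = 1 (α = 8): (8−2)(8−4)(8−7)(8−5) = 6·4·1·3 = 72 ≡ 6, so v_1 = 6^{−1} = 2 (mod 11).
  i = 2 (α = 2): (2−8)(2−4)(2−7)(2−5) = (−6)·(−2)·(−5)·(−3) = 180 ≡ 4, so v_2 = 4^{−1} = 3 (mod 11).
  i = 3 (α = 4): (4−8)(4−2)(4−7)(4−5) = (−4)·2·(−3)·(−1) = −24 ≡ 9, so v_3 = 9^{−1} = 5 (mod 11).
  i = 4 (α = 7): (7−8)(7−2)(7−4)(7−5) = (−1)·5·3·2 = −30 ≡ 3, so v_4 = 3^{−1} = 4 (mod 11).
  i = 5 (α = 5): (5−8)(5−2)(5−4)(5−7) = (−3)·3·1·(−2) = 18 ≡ 7, so v_5 = 7^{−1} = 8 (mod 11).
  v = [2, 3, 5, 4, 8].
Step 2: syndromes of r = [5, 10, 3, 4, 2] (all sums mod 11).
  S_0 = Σ v_i r_i = 2·5 + 3·10 + 5·3 + 4·4 + 8·2 = 87 ≡ 10.
  S_1 = Σ v_i α_i r_i = 2·8·5 + 3·2·10 + 5·4·3 + 4·7·4 + 8·5·2 = 392 ≡ 7.
  α_i^2 mod 11 = [9, 4, 5, 5, 3].
  S_2 = Σ v_i α_i^2 r_i = 2·9·5 + 3·4·10 + 5·5·3 + 4·5·4 + 8·3·2 = 413 ≡ 6.
  S = (10, 7, 6) ≠ 0, so r is not a codeword (an error is present).
Step 3: locate the error. For a single error e at position i, S_ℓ = v_i·e·α_i^ℓ, so α_err = S_1/S_0.
  S_0^{−1} = 10^{−1} = 10 (mod 11), so α_err = 7·10 = 70 ≡ 4 = α_3. Error position i = 3.
  Consistency check: S_2/S_1 = 6·8 = 48 ≡ 4 = α_err ✓ (single-error assumption holds).
Step 4: error magnitude e = S_0/v_3 = S_0·∏_{j≠3}(α_3 − α_j) = 10·9 = 90 ≡ 2 (mod 11).
Step 5: correct position 3: c_3 = r_3 − e = 3 − 2 ≡ 1 (mod 11). Hence c = [5, 10, 1, 4, 2].
  Check: interpolating c through the α_i gives m(x) = 8 + 1·x (degree < 2) with m(α_i) = c_i for every i, so c is indeed a codeword.


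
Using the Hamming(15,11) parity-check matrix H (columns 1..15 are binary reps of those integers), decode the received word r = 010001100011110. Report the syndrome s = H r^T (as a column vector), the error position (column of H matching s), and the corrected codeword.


s = (0, 1, 1, 1)^T, error position = 7, corrected codeword c = 010001000011110

Compute s = H r^T mod 2 one row at a time:
  s_1 = 0 + 0 + 0 + 1 + 1 + 1 + 1 + 0 = 4 ≡ 0 (mod 2).
  s_2 = 0 + 0 + 1 + 1 + 1 + 1 + 1 + 0 = 5 ≡ 1 (mod 2).
  s_3 = 1 + 0 + 1 + 1 + 0 + 1 + 1 + 0 = 5 ≡ 1 (mod 2).
  s_4 = 0 + 0 + 0 + 1 + 0 + 1 + 1 + 0 = 3 ≡ 1 (mod 2).
s = (0, 1, 1, 1)^T — this equals column 7 of H (binary 0111), so error is at position 7.
Correct: flip bit 7 of r = 010001100011110 to get c = 010001000011110.


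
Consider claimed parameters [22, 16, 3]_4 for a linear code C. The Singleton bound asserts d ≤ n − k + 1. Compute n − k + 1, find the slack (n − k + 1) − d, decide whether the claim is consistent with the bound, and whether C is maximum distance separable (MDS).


Singleton RHS = n − k + 1 = 7, slack = 4, bound satisfied, not MDS.

Singleton bound: d ≤ n − k + 1.
Here n = 22, k = 16, so n − k + 1 = 7.
Given d = 3, check d ≤ 7: YES.
Slack = (n − k + 1) − d = 4.
The code is NOT MDS (slack = 4 > 0).
Description: the claimed parameters are [22, 16, 3]_4; such a code would be non-MDS.


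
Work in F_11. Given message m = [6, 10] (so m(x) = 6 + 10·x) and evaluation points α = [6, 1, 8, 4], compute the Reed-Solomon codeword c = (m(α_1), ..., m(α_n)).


c = [0, 5, 9, 2]

Message polynomial: m(x) = 6 + 10·x (mod 11).
For each evaluation point α_i, compute m(α_i) mod 11:
  α_1 = 6: Horner steps 10 → 0, so m(6) = 0.
  α_2 = 1: Horner steps 10 → 5, so m(1) = 5.
  α_3 = 8: Horner steps 10 → 9, so m(8) = 9.
  α_4 = 4: Horner steps 10 → 2, so m(4) = 2.
Codeword c = [0, 5, 9, 2] ∈ F_11^4.


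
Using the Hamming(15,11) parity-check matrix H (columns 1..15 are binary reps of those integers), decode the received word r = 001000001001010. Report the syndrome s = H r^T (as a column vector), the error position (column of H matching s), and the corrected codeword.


s = (1, 0, 0, 0)^T, error position = 8, corrected codeword c = 001000011001010

Compute s = H r^T mod 2 one row at a time:
  s_1 = 0 + 1 + 0 + 0 + 1 + 0 + 1 + 0 = 3 ≡ 1 (mod 2).
  s_2 = 0 + 0 + 0 + 0 + 1 + 0 + 1 + 0 = 2 ≡ 0 (mod 2).
  s_3 = 0 + 1 + 0 + 0 + 0 + 0 + 1 + 0 = 2 ≡ 0 (mod 2).
  s_4 = 0 + 1 + 0 + 0 + 1 + 0 + 0 + 0 = 2 ≡ 0 (mod 2).
s = (1, 0, 0, 0)^T — this equals column 8 of H (binary 1000), so error is at position 8.
Correct: flip bit 8 of r = 001000001001010 to get c = 001000011001010.


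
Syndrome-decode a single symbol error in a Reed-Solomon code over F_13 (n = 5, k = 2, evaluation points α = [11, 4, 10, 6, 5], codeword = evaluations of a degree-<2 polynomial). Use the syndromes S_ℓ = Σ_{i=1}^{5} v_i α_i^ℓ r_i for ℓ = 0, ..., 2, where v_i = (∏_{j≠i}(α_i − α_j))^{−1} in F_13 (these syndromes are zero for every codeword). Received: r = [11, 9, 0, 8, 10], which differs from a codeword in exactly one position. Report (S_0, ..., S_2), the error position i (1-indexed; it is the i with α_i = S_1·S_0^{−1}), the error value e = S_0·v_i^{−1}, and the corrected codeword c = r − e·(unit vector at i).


S = (6, 11, 5), error at position 2, error magnitude e = 10, c = [11, 12, 0, 8, 10].

Step 1: column multipliers v_i = (∏_{j≠i}(α_i − α_j))^{−1} mod 13.
  i = 1 (α = 11): (11−4)(11−10)(11−6)(11−5) = 7·1·5·6 = 210 ≡ 2, so v_1 = 2^{−1} = 7 (mod 13).
  i = 2 (α = 4): (4−11)(4−10)(4−6)(4−5) = (−7)·(−6)·(−2)·(−1) = 84 ≡ 6, so v_2 = 6^{−1} = 11 (mod 13).
  i = 3 (α = 10): (10−11)(10−4)(10−6)(10−5) = (−1)·6·4·5 = −120 ≡ 10, so v_3 = 10^{−1} = 4 (mod 13).
  i = 4 (α = 6): (6−11)(6−4)(6−10)(6−5) = (−5)·2·(−4)·1 = 40 ≡ 1, so v_4 = 1^{−1} = 1 (mod 13).
  i = 5 (α = 5): (5−11)(5−4)(5−10)(5−6) = (−6)·1·(−5)·(−1) = −30 ≡ 9, so v_5 = 9^{−1} = 3 (mod 13).
  v = [7, 11, 4, 1, 3].
Step 2: syndromes of r = [11, 9, 0, 8, 10] (all sums mod 13).
  S_0 = Σ v_i r_i = 7·11 + 11·9 + 4·0 + 1·8 + 3·10 = 214 ≡ 6.
  S_1 = Σ v_i α_i r_i = 7·11·11 + 11·4·9 + 4·10·0 + 1·6·8 + 3·5·10 = 1441 ≡ 11.
  α_i^2 mod 13 = [4, 3, 9, 10, 12].
  S_2 = Σ v_i α_i^2 r_i = 7·4·11 + 11·3·9 + 4·9·0 + 1·10·8 + 3·12·10 = 1045 ≡ 5.
  S = (6, 11, 5) ≠ 0, so r is not a codeword (an error is present).
Step 3: locate the error. For a single error e at position i, S_ℓ = v_i·e·α_i^ℓ, so α_err = S_1/S_0.
  S_0^{−1} = 6^{−1} = 11 (mod 13), so α_err = 11·11 = 121 ≡ 4 = α_2. Error position i = 2.
  Consistency check: S_2/S_1 = 5·6 = 30 ≡ 4 = α_err ✓ (single-error assumption holds).
Step 4: error magnitude e = S_0/v_2 = S_0·∏_{j≠2}(α_2 − α_j) = 6·6 = 36 ≡ 10 (mod 13).
Step 5: correct position 2: c_2 = r_2 − e = 9 − 10 ≡ 12 (mod 13). Hence c = [11, 12, 0, 8, 10].
  Check: interpolating c through the α_i gives m(x) = 7 + 11·x (degree < 2) with m(α_i) = c_i for every i, so c is indeed a codeword.


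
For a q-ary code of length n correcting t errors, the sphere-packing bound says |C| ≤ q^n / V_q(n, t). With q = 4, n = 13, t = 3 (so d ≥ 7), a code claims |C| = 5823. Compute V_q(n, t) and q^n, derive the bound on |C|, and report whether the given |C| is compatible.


V_q(n, t) = 8464, q^n = 67108864, Hamming bound = 7928, |C| = 5823 ≤ bound (satisfied).

Step 1: Compute V_q(n, t) = Σ_{j=0}^3 C(n, j) (q−1)^j.
  j = 0: C(13,0)·(3)^0 = 1·1 = 1.
  j = 1: C(13,1)·(3)^1 = 13·3 = 39.
  j = 2: C(13,2)·(3)^2 = 78·9 = 702.
  j = 3: C(13,3)·(3)^3 = 286·27 = 7722.
  V_q(n, t) = 1 + 39 + 702 + 7722 = 8464.
Step 2: q^n = 4^13 = 67108864.
Step 3: Hamming bound ⌊q^n / V_q(n,t)⌋ = ⌊67108864/8464⌋ = 7928.
Step 4: Compare |C| = 5823 to 7928: satisfied.
The claimed |C| lies below the Hamming bound.


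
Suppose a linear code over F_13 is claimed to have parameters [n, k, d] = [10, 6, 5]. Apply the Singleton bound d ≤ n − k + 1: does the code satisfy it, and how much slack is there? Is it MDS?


Singleton RHS = n − k + 1 = 5, slack = 0, bound satisfied, MDS.

Singleton bound: d ≤ n − k + 1.
Here n = 10, k = 6, so n − k + 1 = 5.
Given d = 5, check d ≤ 5: YES.
Slack = (n − k + 1) − d = 0.
The code is MDS (slack = 0).
Description: the claimed parameters are [10, 6, 5]_13; such a code would be MDS (meets Singleton bound).


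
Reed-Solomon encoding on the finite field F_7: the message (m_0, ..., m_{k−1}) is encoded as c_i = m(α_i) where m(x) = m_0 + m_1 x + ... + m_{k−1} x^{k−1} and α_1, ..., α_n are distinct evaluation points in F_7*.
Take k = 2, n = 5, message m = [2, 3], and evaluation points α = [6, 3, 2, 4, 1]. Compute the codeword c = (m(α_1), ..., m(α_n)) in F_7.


c = [6, 4, 1, 0, 5]

Message polynomial: m(x) = 2 + 3·x (mod 7).
For each evaluation point α_i, compute m(α_i) mod 7:
  α_1 = 6: Horner steps 3 → 6, so m(6) = 6.
  α_2 = 3: Horner steps 3 → 4, so m(3) = 4.
  α_3 = 2: Horner steps 3 → 1, so m(2) = 1.
  α_4 = 4: Horner steps 3 → 0, so m(4) = 0.
  α_5 = 1: Horner steps 3 → 5, so m(1) = 5.
Codeword c = [6, 4, 1, 0, 5] ∈ F_7^5.


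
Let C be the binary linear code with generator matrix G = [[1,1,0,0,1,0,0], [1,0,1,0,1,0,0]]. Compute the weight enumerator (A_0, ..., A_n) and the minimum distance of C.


Weight distribution: A_0 = 1, A_2 = 1, A_3 = 2. Minimum distance d = 2.

Enumerate all 2^2 = 4 messages m ∈ F_2^2.
For each, compute codeword c = mG in F_2^7, then tally its weight.
  m = 00 → c = 0000000, weight = 0.
  m = 10 → c = 1100100, weight = 3.
  m = 01 → c = 1010100, weight = 3.
  m = 11 → c = 0110000, weight = 2.
Tally weights:
  weight 0: 1 codewords.
  weight 2: 1 codewords.
  weight 3: 2 codewords.
Minimum distance d = smallest w > 0 with A_w > 0 = 2.
Sanity: Σ A_w = 4 = 2^2 = 4 ✓.


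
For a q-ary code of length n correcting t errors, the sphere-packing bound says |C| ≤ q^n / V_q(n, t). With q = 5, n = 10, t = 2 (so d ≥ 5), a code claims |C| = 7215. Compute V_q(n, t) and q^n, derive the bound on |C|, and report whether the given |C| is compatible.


V_q(n, t) = 761, q^n = 9765625, Hamming bound = 12832, |C| = 7215 ≤ bound (satisfied).

Step 1: Compute V_q(n, t) = Σ_{j=0}^2 C(n, j) (q−1)^j.
  j = 0: C(10,0)·(4)^0 = 1·1 = 1.
  j = 1: C(10,1)·(4)^1 = 10·4 = 40.
  j = 2: C(10,2)·(4)^2 = 45·16 = 720.
  V_q(n, t) = 1 + 40 + 720 = 761.
Step 2: q^n = 5^10 = 9765625.
Step 3: Hamming bound ⌊q^n / V_q(n,t)⌋ = ⌊9765625/761⌋ = 12832.
Step 4: Compare |C| = 7215 to 12832: satisfied.
The claimed |C| lies below the Hamming bound.


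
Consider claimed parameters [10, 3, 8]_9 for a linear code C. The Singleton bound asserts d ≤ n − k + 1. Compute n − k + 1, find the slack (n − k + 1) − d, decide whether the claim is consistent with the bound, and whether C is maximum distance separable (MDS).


Singleton RHS = n − k + 1 = 8, slack = 0, bound satisfied, MDS.

Singleton bound: d ≤ n − k + 1.
Here n = 10, k = 3, so n − k + 1 = 8.
Given d = 8, check d ≤ 8: YES.
Slack = (n − k + 1) − d = 0.
The code is MDS (slack = 0).
Description: the claimed parameters are [10, 3, 8]_9; such a code would be MDS (meets Singleton bound).


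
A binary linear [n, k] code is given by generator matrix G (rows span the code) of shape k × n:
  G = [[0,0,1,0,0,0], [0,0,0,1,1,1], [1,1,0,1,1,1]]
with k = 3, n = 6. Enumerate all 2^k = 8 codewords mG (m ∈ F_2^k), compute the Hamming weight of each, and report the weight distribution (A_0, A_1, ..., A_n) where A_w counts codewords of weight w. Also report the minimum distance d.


Weight distribution: A_0 = 1, A_1 = 1, A_2 = 1, A_3 = 2, A_4 = 1, A_5 = 1, A_6 = 1. Minimum distance d = 1.

Enumerate all 2^3 = 8 messages m ∈ F_2^3.
For each, compute codeword c = mG in F_2^6, then tally its weight.
  m = 000 → c = 000000, weight = 0.
  m = 100 → c = 001000, weight = 1.
  m = 010 → c = 000111, weight = 3.
  m = 110 → c = 001111, weight = 4.
  m = 001 → c = 110111, weight = 5.
  m = 101 → c = 111111, weight = 6.
  m = 011 → c = 110000, weight = 2.
  m = 111 → c = 111000, weight = 3.
Tally weights:
  weight 0: 1 codewords.
  weight 1: 1 codewords.
  weight 2: 1 codewords.
  weight 3: 2 codewords.
  weight 4: 1 codewords.
  weight 5: 1 codewords.
  weight 6: 1 codewords.
Minimum distance d = smallest w > 0 with A_w > 0 = 1.
Sanity: Σ A_w = 8 = 2^3 = 8 ✓.


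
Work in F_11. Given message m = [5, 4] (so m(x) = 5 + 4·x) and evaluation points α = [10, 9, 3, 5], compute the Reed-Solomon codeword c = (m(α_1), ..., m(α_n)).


c = [1, 8, 6, 3]

Message polynomial: m(x) = 5 + 4·x (mod 11).
For each evaluation point α_i, compute m(α_i) mod 11:
  α_1 = 10: Horner steps 4 → 1, so m(10) = 1.
  α_2 = 9: Horner steps 4 → 8, so m(9) = 8.
  α_3 = 3: Horner steps 4 → 6, so m(3) = 6.
  α_4 = 5: Horner steps 4 → 3, so m(5) = 3.
Codeword c = [1, 8, 6, 3] ∈ F_11^4.


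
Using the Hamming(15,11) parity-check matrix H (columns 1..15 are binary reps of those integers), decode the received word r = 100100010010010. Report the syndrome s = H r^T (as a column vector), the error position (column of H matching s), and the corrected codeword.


s = (1, 0, 0, 0)^T, error position = 8, corrected codeword c = 100100000010010

Compute s = H r^T mod 2 one row at a time:
  s_1 = 1 + 0 + 0 + 1 + 0 + 0 + 1 + 0 = 3 ≡ 1 (mod 2).
  s_2 = 1 + 0 + 0 + 0 + 0 + 0 + 1 + 0 = 2 ≡ 0 (mod 2).
  s_3 = 0 + 0 + 0 + 0 + 0 + 1 + 1 + 0 = 2 ≡ 0 (mod 2).
  s_4 = 1 + 0 + 0 + 0 + 0 + 1 + 0 + 0 = 2 ≡ 0 (mod 2).
s = (1, 0, 0, 0)^T — this equals column 8 of H (binary 1000), so error is at position 8.
Correct: flip bit 8 of r = 100100010010010 to get c = 100100000010010.


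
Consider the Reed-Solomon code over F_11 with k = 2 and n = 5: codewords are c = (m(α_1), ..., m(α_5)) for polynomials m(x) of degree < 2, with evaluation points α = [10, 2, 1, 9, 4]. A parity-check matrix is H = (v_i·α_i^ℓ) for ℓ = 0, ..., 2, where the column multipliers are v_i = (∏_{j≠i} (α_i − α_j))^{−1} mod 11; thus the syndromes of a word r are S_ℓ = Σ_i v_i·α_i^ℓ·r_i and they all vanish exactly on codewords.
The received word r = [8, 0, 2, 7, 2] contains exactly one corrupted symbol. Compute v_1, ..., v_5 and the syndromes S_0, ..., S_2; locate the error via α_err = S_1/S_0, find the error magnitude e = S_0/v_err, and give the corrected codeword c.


S = (2, 2, 2), error at position 3, error magnitude e = 3, c = [8, 0, 10, 7, 2].

Step 1: column multipliers v_i = (∏_{j≠i}(α_i − α_j))^{−1} mod 11.
  i = 1 (α = 10): (10−2)(10−1)(10−9)(10−4) = 8·9·1·6 = 432 ≡ 3, so v_1 = 3^{−1} = 4 (mod 11).
  i = 2 (α = 2): (2−10)(2−1)(2−9)(2−4) = (−8)·1·(−7)·(−2) = −112 ≡ 9, so v_2 = 9^{−1} = 5 (mod 11).
  i = 3 (α = 1): (1−10)(1−2)(1−9)(1−4) = (−9)·(−1)·(−8)·(−3) = 216 ≡ 7, so v_3 = 7^{−1} = 8 (mod 11).
  i = 4 (α = 9): (9−10)(9−2)(9−1)(9−4) = (−1)·7·8·5 = −280 ≡ 6, so v_4 = 6^{−1} = 2 (mod 11).
  i = 5 (α = 4): (4−10)(4−2)(4−1)(4−9) = (−6)·2·3·(−5) = 180 ≡ 4, so v_5 = 4^{−1} = 3 (mod 11).
  v = [4, 5, 8, 2, 3].
Step 2: syndromes of r = [8, 0, 2, 7, 2] (all sums mod 11).
  S_0 = Σ v_i r_i = 4·8 + 5·0 + 8·2 + 2·7 + 3·2 = 68 ≡ 2.
  S_1 = Σ v_i α_i r_i = 4·10·8 + 5·2·0 + 8·1·2 + 2·9·7 + 3·4·2 = 486 ≡ 2.
  α_i^2 mod 11 = [1, 4, 1, 4, 5].
  S_2 = Σ v_i α_i^2 r_i = 4·1·8 + 5·4·0 + 8·1·2 + 2·4·7 + 3·5·2 = 134 ≡ 2.
  S = (2, 2, 2) ≠ 0, so r is not a codeword (an error is present).
Step 3: locate the error. For a single error e at position i, S_ℓ = v_i·e·α_i^ℓ, so α_err = S_1/S_0.
  S_0^{−1} = 2^{−1} = 6 (mod 11), so α_err = 2·6 = 12 ≡ 1 = α_3. Error position i = 3.
  Consistency check: S_2/S_1 = 2·6 = 12 ≡ 1 = α_err ✓ (single-error assumption holds).
Step 4: error magnitude e = S_0/v_3 = S_0·∏_{j≠3}(α_3 − α_j) = 2·7 = 14 ≡ 3 (mod 11).
Step 5: correct position 3: c_3 = r_3 − e = 2 − 3 ≡ 10 (mod 11). Hence c = [8, 0, 10, 7, 2].
  Check: interpolating c through the α_i gives m(x) = 9 + 1·x (degree < 2) with m(α_i) = c_i for every i, so c is indeed a codeword.


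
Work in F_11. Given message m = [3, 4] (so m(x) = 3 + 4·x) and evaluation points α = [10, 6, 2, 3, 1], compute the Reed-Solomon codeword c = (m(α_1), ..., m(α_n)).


c = [10, 5, 0, 4, 7]

Message polynomial: m(x) = 3 + 4·x (mod 11).
For each evaluation point α_i, compute m(α_i) mod 11:
  α_1 = 10: Horner steps 4 → 10, so m(10) = 10.
  α_2 = 6: Horner steps 4 → 5, so m(6) = 5.
  α_3 = 2: Horner steps 4 → 0, so m(2) = 0.
  α_4 = 3: Horner steps 4 → 4, so m(3) = 4.
  α_5 = 1: Horner steps 4 → 7, so m(1) = 7.
Codeword c = [10, 5, 0, 4, 7] ∈ F_11^5.


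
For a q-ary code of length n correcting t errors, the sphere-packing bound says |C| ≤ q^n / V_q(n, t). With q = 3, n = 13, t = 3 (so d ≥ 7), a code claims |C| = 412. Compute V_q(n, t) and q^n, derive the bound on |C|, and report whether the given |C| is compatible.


V_q(n, t) = 2627, q^n = 1594323, Hamming bound = 606, |C| = 412 ≤ bound (satisfied).

Step 1: Compute V_q(n, t) = Σ_{j=0}^3 C(n, j) (q−1)^j.
  j = 0: C(13,0)·(2)^0 = 1·1 = 1.
  j = 1: C(13,1)·(2)^1 = 13·2 = 26.
  j = 2: C(13,2)·(2)^2 = 78·4 = 312.
  j = 3: C(13,3)·(2)^3 = 286·8 = 2288.
  V_q(n, t) = 1 + 26 + 312 + 2288 = 2627.
Step 2: q^n = 3^13 = 1594323.
Step 3: Hamming bound ⌊q^n / V_q(n,t)⌋ = ⌊1594323/2627⌋ = 606.
Step 4: Compare |C| = 412 to 606: satisfied.
The claimed |C| lies below the Hamming bound.


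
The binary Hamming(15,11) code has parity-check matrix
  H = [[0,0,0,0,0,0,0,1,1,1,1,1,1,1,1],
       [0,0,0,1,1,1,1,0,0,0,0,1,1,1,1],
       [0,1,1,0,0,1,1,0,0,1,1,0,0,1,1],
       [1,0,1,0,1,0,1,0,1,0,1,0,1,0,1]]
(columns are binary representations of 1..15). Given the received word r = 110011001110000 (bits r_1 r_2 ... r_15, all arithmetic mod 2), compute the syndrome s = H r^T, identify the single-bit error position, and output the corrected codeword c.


s = (1, 0, 0, 0)^T, error position = 8, corrected codeword c = 110011011110000

Compute s = H r^T mod 2 one row at a time:
  s_1 = 0 + 1 + 1 + 1 + 0 + 0 + 0 + 0 = 3 ≡ 1 (mod 2).
  s_2 = 0 + 1 + 1 + 0 + 0 + 0 + 0 + 0 = 2 ≡ 0 (mod 2).
  s_3 = 1 + 0 + 1 + 0 + 1 + 1 + 0 + 0 = 4 ≡ 0 (mod 2).
  s_4 = 1 + 0 + 1 + 0 + 1 + 1 + 0 + 0 = 4 ≡ 0 (mod 2).
s = (1, 0, 0, 0)^T — this equals column 8 of H (binary 1000), so error is at position 8.
Correct: flip bit 8 of r = 110011001110000 to get c = 110011011110000.


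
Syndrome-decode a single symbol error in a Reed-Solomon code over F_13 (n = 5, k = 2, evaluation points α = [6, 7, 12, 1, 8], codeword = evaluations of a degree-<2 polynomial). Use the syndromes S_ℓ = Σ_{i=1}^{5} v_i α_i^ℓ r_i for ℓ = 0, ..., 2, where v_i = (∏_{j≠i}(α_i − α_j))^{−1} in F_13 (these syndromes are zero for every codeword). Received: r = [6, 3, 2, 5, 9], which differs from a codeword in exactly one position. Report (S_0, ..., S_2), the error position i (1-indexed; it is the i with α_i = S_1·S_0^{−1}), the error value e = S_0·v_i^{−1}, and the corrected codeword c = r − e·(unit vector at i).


S = (7, 10, 5), error at position 2, error magnitude e = 2, c = [6, 1, 2, 5, 9].

Step 1: column multipliers v_i = (∏_{j≠i}(α_i − α_j))^{−1} mod 13.
  i = 1 (α = 6): (6−7)(6−12)(6−1)(6−8) = (−1)·(−6)·5·(−2) = −60 ≡ 5, so v_1 = 5^{−1} = 8 (mod 13).
  i = 2 (α = 7): (7−6)(7−12)(7−1)(7−8) = 1·(−5)·6·(−1) = 30 ≡ 4, so v_2 = 4^{−1} = 10 (mod 13).
  i = 3 (α = 12): (12−6)(12−7)(12−1)(12−8) = 6·5·11·4 = 1320 ≡ 7, so v_3 = 7^{−1} = 2 (mod 13).
  i = 4 (α = 1): (1−6)(1−7)(1−12)(1−8) = (−5)·(−6)·(−11)·(−7) = 2310 ≡ 9, so v_4 = 9^{−1} = 3 (mod 13).
  i = 5 (α = 8): (8−6)(8−7)(8−12)(8−1) = 2·1·(−4)·7 = −56 ≡ 9, so v_5 = 9^{−1} = 3 (mod 13).
  v = [8, 10, 2, 3, 3].
Step 2: syndromes of r = [6, 3, 2, 5, 9] (all sums mod 13).
  S_0 = Σ v_i r_i = 8·6 + 10·3 + 2·2 + 3·5 + 3·9 = 124 ≡ 7.
  S_1 = Σ v_i α_i r_i = 8·6·6 + 10·7·3 + 2·12·2 + 3·1·5 + 3·8·9 = 777 ≡ 10.
  α_i^2 mod 13 = [10, 10, 1, 1, 12].
  S_2 = Σ v_i α_i^2 r_i = 8·10·6 + 10·10·3 + 2·1·2 + 3·1·5 + 3·12·9 = 1123 ≡ 5.
  S = (7, 10, 5) ≠ 0, so r is not a codeword (an error is present).
Step 3: locate the error. For a single error e at position i, S_ℓ = v_i·e·α_i^ℓ, so α_err = S_1/S_0.
  S_0^{−1} = 7^{−1} = 2 (mod 13), so α_err = 10·2 = 20 ≡ 7 = α_2. Error position i = 2.
  Consistency check: S_2/S_1 = 5·4 = 20 ≡ 7 = α_err ✓ (single-error assumption holds).
Step 4: error magnitude e = S_0/v_2 = S_0·∏_{j≠2}(α_2 − α_j) = 7·4 = 28 ≡ 2 (mod 13).
Step 5: correct position 2: c_2 = r_2 − e = 3 − 2 ≡ 1 (mod 13). Hence c = [6, 1, 2, 5, 9].
  Check: interpolating c through the α_i gives m(x) = 10 + 8·x (degree < 2) with m(α_i) = c_i for every i, so c is indeed a codeword.


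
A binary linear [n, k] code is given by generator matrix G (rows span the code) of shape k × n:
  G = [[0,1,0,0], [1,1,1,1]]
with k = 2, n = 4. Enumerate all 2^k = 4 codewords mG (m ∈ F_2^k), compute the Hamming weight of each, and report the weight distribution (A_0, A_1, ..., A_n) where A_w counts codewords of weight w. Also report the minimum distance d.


Weight distribution: A_0 = 1, A_1 = 1, A_3 = 1, A_4 = 1. Minimum distance d = 1.

Enumerate all 2^2 = 4 messages m ∈ F_2^2.
For each, compute codeword c = mG in F_2^4, then tally its weight.
  m = 00 → c = 0000, weight = 0.
  m = 10 → c = 0100, weight = 1.
  m = 01 → c = 1111, weight = 4.
  m = 11 → c = 1011, weight = 3.
Tally weights:
  weight 0: 1 codewords.
  weight 1: 1 codewords.
  weight 3: 1 codewords.
  weight 4: 1 codewords.
Minimum distance d = smallest w > 0 with A_w > 0 = 1.
Sanity: Σ A_w = 4 = 2^2 = 4 ✓.


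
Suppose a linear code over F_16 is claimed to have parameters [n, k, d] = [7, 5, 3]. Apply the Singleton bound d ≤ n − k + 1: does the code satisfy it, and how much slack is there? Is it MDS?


Singleton RHS = n − k + 1 = 3, slack = 0, bound satisfied, MDS.

Singleton bound: d ≤ n − k + 1.
Here n = 7, k = 5, so n − k + 1 = 3.
Given d = 3, check d ≤ 3: YES.
Slack = (n − k + 1) − d = 0.
The code is MDS (slack = 0).
Description: the claimed parameters are [7, 5, 3]_16; such a code would be MDS (meets Singleton bound).


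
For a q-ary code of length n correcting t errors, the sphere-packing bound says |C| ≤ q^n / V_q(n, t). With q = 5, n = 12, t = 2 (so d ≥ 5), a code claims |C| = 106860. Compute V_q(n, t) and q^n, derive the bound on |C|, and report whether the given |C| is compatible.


V_q(n, t) = 1105, q^n = 244140625, Hamming bound = 220941, |C| = 106860 ≤ bound (satisfied).

Step 1: Compute V_q(n, t) = Σ_{j=0}^2 C(n, j) (q−1)^j.
  j = 0: C(12,0)·(4)^0 = 1·1 = 1.
  j = 1: C(12,1)·(4)^1 = 12·4 = 48.
  j = 2: C(12,2)·(4)^2 = 66·16 = 1056.
  V_q(n, t) = 1 + 48 + 1056 = 1105.
Step 2: q^n = 5^12 = 244140625.
Step 3: Hamming bound ⌊q^n / V_q(n,t)⌋ = ⌊244140625/1105⌋ = 220941.
Step 4: Compare |C| = 106860 to 220941: satisfied.
The claimed |C| lies below the Hamming bound.


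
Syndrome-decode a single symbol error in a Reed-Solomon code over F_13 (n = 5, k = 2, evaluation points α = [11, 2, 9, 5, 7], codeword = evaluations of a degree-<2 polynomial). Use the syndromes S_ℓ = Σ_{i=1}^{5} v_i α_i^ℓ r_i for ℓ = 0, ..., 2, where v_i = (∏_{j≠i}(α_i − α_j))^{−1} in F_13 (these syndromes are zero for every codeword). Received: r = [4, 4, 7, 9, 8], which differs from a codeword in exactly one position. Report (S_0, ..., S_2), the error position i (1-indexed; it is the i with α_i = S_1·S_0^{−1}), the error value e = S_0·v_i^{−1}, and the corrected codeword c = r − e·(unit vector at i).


S = (8, 10, 6), error at position 1, error magnitude e = 11, c = [6, 4, 7, 9, 8].

Step 1: column multipliers v_i = (∏_{j≠i}(α_i − α_j))^{−1} mod 13.
  i = 1 (α = 11): (11−2)(11−9)(11−5)(11−7) = 9·2·6·4 = 432 ≡ 3, so v_1 = 3^{−1} = 9 (mod 13).
  i = 2 (α = 2): (2−11)(2−9)(2−5)(2−7) = (−9)·(−7)·(−3)·(−5) = 945 ≡ 9, so v_2 = 9^{−1} = 3 (mod 13).
  i = 3 (α = 9): (9−11)(9−2)(9−5)(9−7) = (−2)·7·4·2 = −112 ≡ 5, so v_3 = 5^{−1} = 8 (mod 13).
  i = 4 (α = 5): (5−11)(5−2)(5−9)(5−7) = (−6)·3·(−4)·(−2) = −144 ≡ 12, so v_4 = 12^{−1} = 12 (mod 13).
  i = 5 (α = 7): (7−11)(7−2)(7−9)(7−5) = (−4)·5·(−2)·2 = 80 ≡ 2, so v_5 = 2^{−1} = 7 (mod 13).
  v = [9, 3, 8, 12, 7].
Step 2: syndromes of r = [4, 4, 7, 9, 8] (all sums mod 13).
  S_0 = Σ v_i r_i = 9·4 + 3·4 + 8·7 + 12·9 + 7·8 = 268 ≡ 8.
  S_1 = Σ v_i α_i r_i = 9·11·4 + 3·2·4 + 8·9·7 + 12·5·9 + 7·7·8 = 1856 ≡ 10.
  α_i^2 mod 13 = [4, 4, 3, 12, 10].
  S_2 = Σ v_i α_i^2 r_i = 9·4·4 + 3·4·4 + 8·3·7 + 12·12·9 + 7·10·8 = 2216 ≡ 6.
  S = (8, 10, 6) ≠ 0, so r is not a codeword (an error is present).
Step 3: locate the error. For a single error e at position i, S_ℓ = v_i·e·α_i^ℓ, so α_err = S_1/S_0.
  S_0^{−1} = 8^{−1} = 5 (mod 13), so α_err = 10·5 = 50 ≡ 11 = α_1. Error position i = 1.
  Consistency check: S_2/S_1 = 6·4 = 24 ≡ 11 = α_err ✓ (single-error assumption holds).
Step 4: error magnitude e = S_0/v_1 = S_0·∏_{j≠1}(α_1 − α_j) = 8·3 = 24 ≡ 11 (mod 13).
Step 5: correct position 1: c_1 = r_1 − e = 4 − 11 ≡ 6 (mod 13). Hence c = [6, 4, 7, 9, 8].
  Check: interpolating c through the α_i gives m(x) = 5 + 6·x (degree < 2) with m(α_i) = c_i for every i, so c is indeed a codeword.


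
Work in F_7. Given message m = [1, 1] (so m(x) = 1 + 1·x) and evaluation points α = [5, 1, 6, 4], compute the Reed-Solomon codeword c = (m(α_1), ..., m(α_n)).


c = [6, 2, 0, 5]

Message polynomial: m(x) = 1 + 1·x (mod 7).
For each evaluation point α_i, compute m(α_i) mod 7:
  α_1 = 5: Horner steps 1 → 6, so m(5) = 6.
  α_2 = 1: Horner steps 1 → 2, so m(1) = 2.
  α_3 = 6: Horner steps 1 → 0, so m(6) = 0.
  α_4 = 4: Horner steps 1 → 5, so m(4) = 5.
Codeword c = [6, 2, 0, 5] ∈ F_7^4.


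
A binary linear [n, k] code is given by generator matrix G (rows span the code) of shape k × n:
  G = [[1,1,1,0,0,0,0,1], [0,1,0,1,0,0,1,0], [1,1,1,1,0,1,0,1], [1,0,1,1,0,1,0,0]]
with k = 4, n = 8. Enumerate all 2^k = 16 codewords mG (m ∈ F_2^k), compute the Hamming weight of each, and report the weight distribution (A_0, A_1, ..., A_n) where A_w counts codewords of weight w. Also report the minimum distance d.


Weight distribution: A_0 = 1, A_2 = 3, A_3 = 4, A_4 = 3, A_5 = 4, A_6 = 1. Minimum distance d = 2.

Enumerate all 2^4 = 16 messages m ∈ F_2^4.
For each, compute codeword c = mG in F_2^8, then tally its weight.
  m = 0000 → c = 00000000, weight = 0.
  m = 1000 → c = 11100001, weight = 4.
  m = 0100 → c = 01010010, weight = 3.
  m = 1100 → c = 10110011, weight = 5.
  m = 0010 → c = 11110101, weight = 6.
  m = 1010 → c = 00010100, weight = 2.
  m = 0110 → c = 10100111, weight = 5.
  m = 1110 → c = 01000110, weight = 3.
  m = 0001 → c = 10110100, weight = 4.
  m = 1001 → c = 01010101, weight = 4.
  m = 0101 → c = 11100110, weight = 5.
  m = 1101 → c = 00000111, weight = 3.
  m = 0011 → c = 01000001, weight = 2.
  m = 1011 → c = 10100000, weight = 2.
  m = 0111 → c = 00010011, weight = 3.
  m = 1111 → c = 11110010, weight = 5.
Tally weights:
  weight 0: 1 codewords.
  weight 2: 3 codewords.
  weight 3: 4 codewords.
  weight 4: 3 codewords.
  weight 5: 4 codewords.
  weight 6: 1 codewords.
Minimum distance d = smallest w > 0 with A_w > 0 = 2.
Sanity: Σ A_w = 16 = 2^4 = 16 ✓.


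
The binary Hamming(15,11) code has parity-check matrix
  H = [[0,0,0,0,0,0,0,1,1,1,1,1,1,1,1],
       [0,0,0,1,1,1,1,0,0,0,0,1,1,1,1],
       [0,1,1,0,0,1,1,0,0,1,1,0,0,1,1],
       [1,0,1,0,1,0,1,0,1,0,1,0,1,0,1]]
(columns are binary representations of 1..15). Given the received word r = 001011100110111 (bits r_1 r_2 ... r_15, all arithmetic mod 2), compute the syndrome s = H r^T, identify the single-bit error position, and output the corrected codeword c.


s = (1, 0, 1, 0)^T, error position = 10, corrected codeword c = 001011100010111

Compute s = H r^T mod 2 one row at a time:
  s_1 = 0 + 0 + 1 + 1 + 0 + 1 + 1 + 1 = 5 ≡ 1 (mod 2).
  s_2 = 0 + 1 + 1 + 1 + 0 + 1 + 1 + 1 = 6 ≡ 0 (mod 2).
  s_3 = 0 + 1 + 1 + 1 + 1 + 1 + 1 + 1 = 7 ≡ 1 (mod 2).
  s_4 = 0 + 1 + 1 + 1 + 0 + 1 + 1 + 1 = 6 ≡ 0 (mod 2).
s = (1, 0, 1, 0)^T — this equals column 10 of H (binary 1010), so error is at position 10.
Correct: flip bit 10 of r = 001011100110111 to get c = 001011100010111.


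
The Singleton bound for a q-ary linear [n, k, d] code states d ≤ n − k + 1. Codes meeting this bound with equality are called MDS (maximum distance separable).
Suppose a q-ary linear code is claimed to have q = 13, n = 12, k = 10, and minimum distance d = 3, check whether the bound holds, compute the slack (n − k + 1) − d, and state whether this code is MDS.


Singleton RHS = n − k + 1 = 3, slack = 0, bound satisfied, MDS.

Singleton bound: d ≤ n − k + 1.
Here n = 12, k = 10, so n − k + 1 = 3.
Given d = 3, check d ≤ 3: YES.
Slack = (n − k + 1) − d = 0.
The code is MDS (slack = 0).
Description: the claimed parameters are [12, 10, 3]_13; such a code would be MDS (meets Singleton bound).


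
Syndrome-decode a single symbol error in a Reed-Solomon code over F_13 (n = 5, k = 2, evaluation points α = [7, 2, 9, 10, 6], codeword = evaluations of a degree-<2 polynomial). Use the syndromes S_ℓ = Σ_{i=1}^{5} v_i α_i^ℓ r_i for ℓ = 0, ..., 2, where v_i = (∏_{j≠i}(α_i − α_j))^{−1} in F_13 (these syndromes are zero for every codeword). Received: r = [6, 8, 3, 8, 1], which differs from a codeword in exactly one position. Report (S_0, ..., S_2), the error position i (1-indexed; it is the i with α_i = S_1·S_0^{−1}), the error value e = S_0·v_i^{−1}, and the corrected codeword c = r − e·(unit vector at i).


S = (7, 1, 2), error at position 2, error magnitude e = 1, c = [6, 7, 3, 8, 1].

Step 1: column multipliers v_i = (∏_{j≠i}(α_i − α_j))^{−1} mod 13.
  i = 1 (α = 7): (7−2)(7−9)(7−10)(7−6) = 5·(−2)·(−3)·1 = 30 ≡ 4, so v_1 = 4^{−1} = 10 (mod 13).
  i = 2 (α = 2): (2−7)(2−9)(2−10)(2−6) = (−5)·(−7)·(−8)·(−4) = 1120 ≡ 2, so v_2 = 2^{−1} = 7 (mod 13).
  i = 3 (α = 9): (9−7)(9−2)(9−10)(9−6) = 2·7·(−1)·3 = −42 ≡ 10, so v_3 = 10^{−1} = 4 (mod 13).
  i = 4 (α = 10): (10−7)(10−2)(10−9)(10−6) = 3·8·1·4 = 96 ≡ 5, so v_4 = 5^{−1} = 8 (mod 13).
  i = 5 (α = 6): (6−7)(6−2)(6−9)(6−10) = (−1)·4·(−3)·(−4) = −48 ≡ 4, so v_5 = 4^{−1} = 10 (mod 13).
  v = [10, 7, 4, 8, 10].
Step 2: syndromes of r = [6, 8, 3, 8, 1] (all sums mod 13).
  S_0 = Σ v_i r_i = 10·6 + 7·8 + 4·3 + 8·8 + 10·1 = 202 ≡ 7.
  S_1 = Σ v_i α_i r_i = 10·7·6 + 7·2·8 + 4·9·3 + 8·10·8 + 10·6·1 = 1340 ≡ 1.
  α_i^2 mod 13 = [10, 4, 3, 9, 10].
  S_2 = Σ v_i α_i^2 r_i = 10·10·6 + 7·4·8 + 4·3·3 + 8·9·8 + 10·10·1 = 1536 ≡ 2.
  S = (7, 1, 2) ≠ 0, so r is not a codeword (an error is present).
Step 3: locate the error. For a single error e at position i, S_ℓ = v_i·e·α_i^ℓ, so α_err = S_1/S_0.
  S_0^{−1} = 7^{−1} = 2 (mod 13), so α_err = 1·2 = 2 ≡ 2 = α_2. Error position i = 2.
  Consistency check: S_2/S_1 = 2·1 = 2 ≡ 2 = α_err ✓ (single-error assumption holds).
Step 4: error magnitude e = S_0/v_2 = S_0·∏_{j≠2}(α_2 − α_j) = 7·2 = 14 ≡ 1 (mod 13).
Step 5: correct position 2: c_2 = r_2 − e = 8 − 1 ≡ 7 (mod 13). Hence c = [6, 7, 3, 8, 1].
  Check: interpolating c through the α_i gives m(x) = 10 + 5·x (degree < 2) with m(α_i) = c_i for every i, so c is indeed a codeword.


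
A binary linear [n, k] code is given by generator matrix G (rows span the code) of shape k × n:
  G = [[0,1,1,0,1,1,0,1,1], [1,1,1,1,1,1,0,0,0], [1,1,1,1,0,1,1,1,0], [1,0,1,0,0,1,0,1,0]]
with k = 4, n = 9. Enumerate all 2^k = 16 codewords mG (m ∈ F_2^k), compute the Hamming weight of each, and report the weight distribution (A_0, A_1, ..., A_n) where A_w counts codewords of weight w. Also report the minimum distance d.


Weight distribution: A_0 = 1, A_3 = 2, A_4 = 5, A_5 = 4, A_6 = 2, A_7 = 2. Minimum distance d = 3.

Enumerate all 2^4 = 16 messages m ∈ F_2^4.
For each, compute codeword c = mG in F_2^9, then tally its weight.
  m = 0000 → c = 000000000, weight = 0.
  m = 1000 → c = 011011011, weight = 6.
  m = 0100 → c = 111111000, weight = 6.
  m = 1100 → c = 100100011, weight = 4.
  m = 0010 → c = 111101110, weight = 7.
  m = 1010 → c = 100110101, weight = 5.
  m = 0110 → c = 000010110, weight = 3.
  m = 1110 → c = 011001101, weight = 5.
  m = 0001 → c = 101001010, weight = 4.
  m = 1001 → c = 110010001, weight = 4.
  m = 0101 → c = 010110010, weight = 4.
  m = 1101 → c = 001101001, weight = 4.
  m = 0011 → c = 010100100, weight = 3.
  m = 1011 → c = 001111111, weight = 7.
  m = 0111 → c = 101011100, weight = 5.
  m = 1111 → c = 110000111, weight = 5.
Tally weights:
  weight 0: 1 codewords.
  weight 3: 2 codewords.
  weight 4: 5 codewords.
  weight 5: 4 codewords.
  weight 6: 2 codewords.
  weight 7: 2 codewords.
Minimum distance d = smallest w > 0 with A_w > 0 = 3.
Sanity: Σ A_w = 16 = 2^4 = 16 ✓.


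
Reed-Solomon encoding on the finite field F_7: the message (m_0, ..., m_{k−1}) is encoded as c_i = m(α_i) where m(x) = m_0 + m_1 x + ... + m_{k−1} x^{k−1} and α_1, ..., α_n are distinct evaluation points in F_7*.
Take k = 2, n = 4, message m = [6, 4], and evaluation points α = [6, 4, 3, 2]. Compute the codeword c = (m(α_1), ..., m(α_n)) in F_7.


c = [2, 1, 4, 0]

Message polynomial: m(x) = 6 + 4·x (mod 7).
For each evaluation point α_i, compute m(α_i) mod 7:
  α_1 = 6: Horner steps 4 → 2, so m(6) = 2.
  α_2 = 4: Horner steps 4 → 1, so m(4) = 1.
  α_3 = 3: Horner steps 4 → 4, so m(3) = 4.
  α_4 = 2: Horner steps 4 → 0, so m(2) = 0.
Codeword c = [2, 1, 4, 0] ∈ F_7^4.


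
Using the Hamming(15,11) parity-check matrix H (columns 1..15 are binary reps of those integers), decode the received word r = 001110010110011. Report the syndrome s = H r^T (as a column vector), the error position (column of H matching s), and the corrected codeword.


s = (1, 0, 1, 0)^T, error position = 10, corrected codeword c = 001110010010011

Compute s = H r^T mod 2 one row at a time:
  s_1 = 1 + 0 + 1 + 1 + 0 + 0 + 1 + 1 = 5 ≡ 1 (mod 2).
  s_2 = 1 + 1 + 0 + 0 + 0 + 0 + 1 + 1 = 4 ≡ 0 (mod 2).
  s_3 = 0 + 1 + 0 + 0 + 1 + 1 + 1 + 1 = 5 ≡ 1 (mod 2).
  s_4 = 0 + 1 + 1 + 0 + 0 + 1 + 0 + 1 = 4 ≡ 0 (mod 2).
s = (1, 0, 1, 0)^T — this equals column 10 of H (binary 1010), so error is at position 10.
Correct: flip bit 10 of r = 001110010110011 to get c = 001110010010011.


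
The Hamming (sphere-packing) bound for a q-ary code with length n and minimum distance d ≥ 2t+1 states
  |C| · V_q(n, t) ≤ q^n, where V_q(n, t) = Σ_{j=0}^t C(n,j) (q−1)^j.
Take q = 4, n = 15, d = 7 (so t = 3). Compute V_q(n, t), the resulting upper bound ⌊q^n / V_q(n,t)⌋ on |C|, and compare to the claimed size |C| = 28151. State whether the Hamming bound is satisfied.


V_q(n, t) = 13276, q^n = 1073741824, Hamming bound = 80878, |C| = 28151 ≤ bound (satisfied).

Step 1: Compute V_q(n, t) = Σ_{j=0}^3 C(n, j) (q−1)^j.
  j = 0: C(15,0)·(3)^0 = 1·1 = 1.
  j = 1: C(15,1)·(3)^1 = 15·3 = 45.
  j = 2: C(15,2)·(3)^2 = 105·9 = 945.
  j = 3: C(15,3)·(3)^3 = 455·27 = 12285.
  V_q(n, t) = 1 + 45 + 945 + 12285 = 13276.
Step 2: q^n = 4^15 = 1073741824.
Step 3: Hamming bound ⌊q^n / V_q(n,t)⌋ = ⌊1073741824/13276⌋ = 80878.
Step 4: Compare |C| = 28151 to 80878: satisfied.
The claimed |C| lies below the Hamming bound.


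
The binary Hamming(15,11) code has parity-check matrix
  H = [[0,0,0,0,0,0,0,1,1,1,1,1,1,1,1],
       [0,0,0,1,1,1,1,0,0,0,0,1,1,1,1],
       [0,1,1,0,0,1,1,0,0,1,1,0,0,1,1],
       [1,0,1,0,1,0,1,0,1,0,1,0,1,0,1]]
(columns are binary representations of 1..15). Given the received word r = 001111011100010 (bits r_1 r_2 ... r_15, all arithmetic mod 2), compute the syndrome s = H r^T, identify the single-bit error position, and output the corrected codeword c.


s = (0, 0, 0, 1)^T, error position = 1, corrected codeword c = 101111011100010

Compute s = H r^T mod 2 one row at a time:
  s_1 = 1 + 1 + 1 + 0 + 0 + 0 + 1 + 0 = 4 ≡ 0 (mod 2).
  s_2 = 1 + 1 + 1 + 0 + 0 + 0 + 1 + 0 = 4 ≡ 0 (mod 2).
  s_3 = 0 + 1 + 1 + 0 + 1 + 0 + 1 + 0 = 4 ≡ 0 (mod 2).
  s_4 = 0 + 1 + 1 + 0 + 1 + 0 + 0 + 0 = 3 ≡ 1 (mod 2).
s = (0, 0, 0, 1)^T — this equals column 1 of H (binary 0001), so error is at position 1.
Correct: flip bit 1 of r = 001111011100010 to get c = 101111011100010.


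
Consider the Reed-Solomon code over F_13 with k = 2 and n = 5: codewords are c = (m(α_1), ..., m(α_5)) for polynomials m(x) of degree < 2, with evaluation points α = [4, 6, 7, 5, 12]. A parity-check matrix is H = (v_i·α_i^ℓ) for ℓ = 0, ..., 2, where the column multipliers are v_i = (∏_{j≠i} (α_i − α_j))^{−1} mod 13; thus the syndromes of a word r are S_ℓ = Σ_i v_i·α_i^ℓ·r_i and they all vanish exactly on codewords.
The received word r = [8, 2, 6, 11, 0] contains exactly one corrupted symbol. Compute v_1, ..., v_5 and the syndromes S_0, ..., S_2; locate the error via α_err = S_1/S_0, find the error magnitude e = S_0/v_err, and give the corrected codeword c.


S = (3, 12, 9), error at position 1, error magnitude e = 1, c = [7, 2, 6, 11, 0].

Step 1: column multipliers v_i = (∏_{j≠i}(α_i − α_j))^{−1} mod 13.
  i = 1 (α = 4): (4−6)(4−7)(4−5)(4−12) = (−2)·(−3)·(−1)·(−8) = 48 ≡ 9, so v_1 = 9^{−1} = 3 (mod 13).
  i = 2 (α = 6): (6−4)(6−7)(6−5)(6−12) = 2·(−1)·1·(−6) = 12 ≡ 12, so v_2 = 12^{−1} = 12 (mod 13).
  i = 3 (α = 7): (7−4)(7−6)(7−5)(7−12) = 3·1·2·(−5) = −30 ≡ 9, so v_3 = 9^{−1} = 3 (mod 13).
  i = 4 (α = 5): (5−4)(5−6)(5−7)(5−12) = 1·(−1)·(−2)·(−7) = −14 ≡ 12, so v_4 = 12^{−1} = 12 (mod 13).
  i = 5 (α = 12): (12−4)(12−6)(12−7)(12−5) = 8·6·5·7 = 1680 ≡ 3, so v_5 = 3^{−1} = 9 (mod 13).
  v = [3, 12, 3, 12, 9].
Step 2: syndromes of r = [8, 2, 6, 11, 0] (all sums mod 13).
  S_0 = Σ v_i r_i = 3·8 + 12·2 + 3·6 + 12·11 + 9·0 = 198 ≡ 3.
  S_1 = Σ v_i α_i r_i = 3·4·8 + 12·6·2 + 3·7·6 + 12·5·11 + 9·12·0 = 1026 ≡ 12.
  α_i^2 mod 13 = [3, 10, 10, 12, 1].
  S_2 = Σ v_i α_i^2 r_i = 3·3·8 + 12·10·2 + 3·10·6 + 12·12·11 + 9·1·0 = 2076 ≡ 9.
  S = (3, 12, 9) ≠ 0, so r is not a codeword (an error is present).
Step 3: locate the error. For a single error e at position i, S_ℓ = v_i·e·α_i^ℓ, so α_err = S_1/S_0.
  S_0^{−1} = 3^{−1} = 9 (mod 13), so α_err = 12·9 = 108 ≡ 4 = α_1. Error position i = 1.
  Consistency check: S_2/S_1 = 9·12 = 108 ≡ 4 = α_err ✓ (single-error assumption holds).
Step 4: error magnitude e = S_0/v_1 = S_0·∏_{j≠1}(α_1 − α_j) = 3·9 = 27 ≡ 1 (mod 13).
Step 5: correct position 1: c_1 = r_1 − e = 8 − 1 ≡ 7 (mod 13). Hence c = [7, 2, 6, 11, 0].
  Check: interpolating c through the α_i gives m(x) = 4 + 4·x (degree < 2) with m(α_i) = c_i for every i, so c is indeed a codeword.
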